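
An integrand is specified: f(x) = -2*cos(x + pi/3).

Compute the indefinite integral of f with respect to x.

F(x) = -2*sin(x + pi/3) + C

Any candidate F(x) must reproduce f(x) exactly when differentiated.
Check: d/dx[-2*sin(x + pi/3)] = -2*cos(x + pi/3) = f(x).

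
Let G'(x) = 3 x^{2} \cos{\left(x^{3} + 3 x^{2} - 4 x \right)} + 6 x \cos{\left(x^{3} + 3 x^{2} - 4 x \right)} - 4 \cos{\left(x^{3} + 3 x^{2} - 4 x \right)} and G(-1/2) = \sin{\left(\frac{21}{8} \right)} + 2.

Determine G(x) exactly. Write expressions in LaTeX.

G(x) = \sin{\left(x^{3} + 3 x^{2} - 4 x \right)} + 2

The substitution u = x^{3} + 3 x^{2} - 4 x works: G'(x) is exactly (dG/du)*(du/dx) for that inner function.
A general antiderivative is \sin{\left(x^{3} + 3 x^{2} - 4 x \right)} + C.
The condition gives C = \sin{\left(\frac{21}{8} \right)} + 2 - (\sin{\left(\frac{21}{8} \right)}) = 2.
So G(x) = \sin{\left(x^{3} + 3 x^{2} - 4 x \right)} + 2.
Check: d/dx[\sin{\left(x^{3} + 3 x^{2} - 4 x \right)} + 2] = 3 x^{2} \cos{\left(x^{3} + 3 x^{2} - 4 x \right)} + 6 x \cos{\left(x^{3} + 3 x^{2} - 4 x \right)} - 4 \cos{\left(x^{3} + 3 x^{2} - 4 x \right)} = G'(x).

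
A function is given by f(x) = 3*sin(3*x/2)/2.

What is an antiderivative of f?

An antiderivative is F(x) = -cos(3*x/2).

Whatever form F(x) takes, F'(x) = f(x) is non-negotiable.
Check: d/dx[-cos(3*x/2)] = 3*sin(3*x/2)/2 = f(x).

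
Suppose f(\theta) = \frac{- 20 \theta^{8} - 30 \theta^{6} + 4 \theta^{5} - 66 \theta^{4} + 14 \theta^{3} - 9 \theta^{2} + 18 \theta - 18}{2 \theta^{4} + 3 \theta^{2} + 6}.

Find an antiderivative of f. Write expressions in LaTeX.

Differentiate the proposed F(\theta) back; it has to land on f(\theta) exactly.
Check: d/d\theta[- 2 \theta^{5} + \theta^{2} - 3 \theta + \log{\left(\theta^{4} + \frac{3 \theta^{2}}{2} + 3 \right)}] = \frac{- 20 \theta^{8} - 30 \theta^{6} + 4 \theta^{5} - 66 \theta^{4} + 14 \theta^{3} - 9 \theta^{2} + 18 \theta - 18}{2 \theta^{4} + 3 \theta^{2} + 6} = f(\theta).

An antiderivative is F(\theta) = - 2 \theta^{5} + \theta^{2} - 3 \theta + \log{\left(\theta^{4} + \frac{3 \theta^{2}}{2} + 3 \right)}.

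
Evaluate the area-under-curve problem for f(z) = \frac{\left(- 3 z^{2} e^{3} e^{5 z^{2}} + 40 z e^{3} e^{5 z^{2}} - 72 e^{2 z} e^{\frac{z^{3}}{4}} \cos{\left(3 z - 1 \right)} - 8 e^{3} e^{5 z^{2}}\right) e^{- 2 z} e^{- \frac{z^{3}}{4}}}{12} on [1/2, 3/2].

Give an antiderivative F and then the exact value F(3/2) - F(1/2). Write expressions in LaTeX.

Antiderivative: F(z) = \frac{\left(- \frac{6 e^{2 z} e^{- 5 z^{2}} e^{\frac{z^{3}}{4}} \sin{\left(3 z - 1 \right)}}{e^{3}} + 1\right) e^{3} e^{- 2 z} e^{5 z^{2}} e^{- \frac{z^{3}}{4}}}{3}; value = - \frac{e^{\frac{103}{32}}}{3} - 2 \sin{\left(\frac{7}{2} \right)} + 2 \sin{\left(\frac{1}{2} \right)} + \frac{e^{\frac{333}{32}}}{3}

Whatever form F(z) takes, F'(z) = f(z) is non-negotiable.
F(z) = \frac{\left(- \frac{6 e^{2 z} e^{- 5 z^{2}} e^{\frac{z^{3}}{4}} \sin{\left(3 z - 1 \right)}}{e^{3}} + 1\right) e^{3} e^{- 2 z} e^{5 z^{2}} e^{- \frac{z^{3}}{4}}}{3} is an antiderivative of f.
Check: d/dz[\frac{\left(- \frac{6 e^{2 z} e^{- 5 z^{2}} e^{\frac{z^{3}}{4}} \sin{\left(3 z - 1 \right)}}{e^{3}} + 1\right) e^{3} e^{- 2 z} e^{5 z^{2}} e^{- \frac{z^{3}}{4}}}{3}] = \frac{\left(- 3 z^{2} e^{3} e^{5 z^{2}} + 40 z e^{3} e^{5 z^{2}} - 72 e^{2 z} e^{\frac{z^{3}}{4}} \cos{\left(3 z - 1 \right)} - 8 e^{3} e^{5 z^{2}}\right) e^{- 2 z} e^{- \frac{z^{3}}{4}}}{12} = f(z).
F(3/2) = - 2 \sin{\left(\frac{7}{2} \right)} + \frac{e^{\frac{333}{32}}}{3}; F(1/2) = - 2 \sin{\left(\frac{1}{2} \right)} + \frac{e^{\frac{103}{32}}}{3}.
Integral = F(3/2) - F(1/2) = - \frac{e^{\frac{103}{32}}}{3} - 2 \sin{\left(\frac{7}{2} \right)} + 2 \sin{\left(\frac{1}{2} \right)} + \frac{e^{\frac{333}{32}}}{3}.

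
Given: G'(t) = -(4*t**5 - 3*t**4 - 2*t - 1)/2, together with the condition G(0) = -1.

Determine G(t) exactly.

A candidate passes only if d/dt[G] lands on the given G'(t) exactly.
A general antiderivative is -t**6/3 + 3*t**5/10 + t**2/2 + t/2 + C.
The condition gives C = -1 - (0) = -1.
So G(t) = -t**6/3 + 3*t**5/10 + t**2/2 + t/2 - 1.
Check: d/dt[-t**6/3 + 3*t**5/10 + t**2/2 + t/2 - 1] = -2*t**5 + 3*t**4/2 + t + 1/2, which equals G'(t).

G(t) = -t**6/3 + 3*t**5/10 + t**2/2 + t/2 - 1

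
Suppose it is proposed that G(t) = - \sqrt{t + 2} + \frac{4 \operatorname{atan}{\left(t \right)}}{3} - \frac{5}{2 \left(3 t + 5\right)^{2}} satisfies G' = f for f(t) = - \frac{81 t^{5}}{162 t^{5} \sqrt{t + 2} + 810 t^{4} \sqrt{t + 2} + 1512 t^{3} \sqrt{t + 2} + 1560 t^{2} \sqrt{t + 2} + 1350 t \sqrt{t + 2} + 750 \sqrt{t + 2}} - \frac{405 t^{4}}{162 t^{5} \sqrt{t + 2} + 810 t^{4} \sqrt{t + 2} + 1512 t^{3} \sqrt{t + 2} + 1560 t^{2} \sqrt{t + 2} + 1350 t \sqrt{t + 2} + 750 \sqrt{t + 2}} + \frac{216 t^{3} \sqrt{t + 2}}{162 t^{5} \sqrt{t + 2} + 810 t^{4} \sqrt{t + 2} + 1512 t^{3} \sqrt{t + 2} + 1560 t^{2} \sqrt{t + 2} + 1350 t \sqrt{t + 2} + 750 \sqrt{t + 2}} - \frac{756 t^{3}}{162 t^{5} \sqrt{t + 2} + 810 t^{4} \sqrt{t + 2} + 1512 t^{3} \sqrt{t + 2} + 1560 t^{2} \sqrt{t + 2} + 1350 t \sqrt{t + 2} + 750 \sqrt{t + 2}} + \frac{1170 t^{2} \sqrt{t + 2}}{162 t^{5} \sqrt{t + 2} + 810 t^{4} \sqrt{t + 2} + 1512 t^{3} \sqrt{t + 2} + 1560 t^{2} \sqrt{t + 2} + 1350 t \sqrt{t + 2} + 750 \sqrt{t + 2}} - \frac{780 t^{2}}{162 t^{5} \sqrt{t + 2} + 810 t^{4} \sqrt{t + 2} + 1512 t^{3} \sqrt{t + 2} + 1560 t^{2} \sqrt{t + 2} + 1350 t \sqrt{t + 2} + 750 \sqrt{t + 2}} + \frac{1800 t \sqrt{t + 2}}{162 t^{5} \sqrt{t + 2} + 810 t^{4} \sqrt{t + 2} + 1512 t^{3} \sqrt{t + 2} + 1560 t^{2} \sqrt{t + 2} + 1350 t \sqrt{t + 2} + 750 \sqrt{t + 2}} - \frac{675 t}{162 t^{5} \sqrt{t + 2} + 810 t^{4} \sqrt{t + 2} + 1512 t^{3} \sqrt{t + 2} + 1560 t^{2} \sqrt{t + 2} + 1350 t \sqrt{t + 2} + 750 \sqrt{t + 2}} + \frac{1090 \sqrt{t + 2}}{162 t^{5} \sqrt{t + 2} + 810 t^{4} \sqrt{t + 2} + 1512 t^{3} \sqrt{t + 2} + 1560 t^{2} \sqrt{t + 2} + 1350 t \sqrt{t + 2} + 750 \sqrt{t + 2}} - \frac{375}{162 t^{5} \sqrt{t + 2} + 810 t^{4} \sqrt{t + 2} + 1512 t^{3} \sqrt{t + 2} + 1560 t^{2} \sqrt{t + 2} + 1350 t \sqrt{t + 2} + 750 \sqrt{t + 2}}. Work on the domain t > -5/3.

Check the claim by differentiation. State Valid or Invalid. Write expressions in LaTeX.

d/dt[G] = \frac{- 81 t^{5} - 405 t^{4} + 216 t^{3} \sqrt{t + 2} - 756 t^{3} + 1170 t^{2} \sqrt{t + 2} - 780 t^{2} + 1800 t \sqrt{t + 2} - 675 t + 1090 \sqrt{t + 2} - 375}{162 t^{5} \sqrt{t + 2} + 810 t^{4} \sqrt{t + 2} + 1512 t^{3} \sqrt{t + 2} + 1560 t^{2} \sqrt{t + 2} + 1350 t \sqrt{t + 2} + 750 \sqrt{t + 2}}
This equals f(t) exactly, so the claim holds.

Valid - the claim checks out under differentiation.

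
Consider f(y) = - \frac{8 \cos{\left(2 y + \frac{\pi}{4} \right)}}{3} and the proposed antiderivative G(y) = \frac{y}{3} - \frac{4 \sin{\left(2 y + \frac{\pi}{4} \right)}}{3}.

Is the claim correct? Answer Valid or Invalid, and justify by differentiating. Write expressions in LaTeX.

d/dy[G] = \frac{1}{3} - \frac{8 \cos{\left(2 y + \frac{\pi}{4} \right)}}{3}
d/dy[G] - f(y) = \frac{1}{3} != 0.

Invalid: d/dy[G] - f = \frac{1}{3}, which is not 0.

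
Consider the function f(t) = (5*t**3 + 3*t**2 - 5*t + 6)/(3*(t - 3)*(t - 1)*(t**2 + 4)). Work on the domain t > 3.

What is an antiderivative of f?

An antiderivative is F(t) = (765*log(t - 3) - 117*log(t - 1) + log(t**2 + 4) + 406*atan(t/2))/390.

The denominator factors as 3*(t - 3)*(t - 1)*(t**2 + 4); partial fractions split f into directly integrable pieces: (t + 406)/(195*(t**2 + 4)) - 3/(10*(t - 1)) + 51/(26*(t - 3)).
Check: d/dt[(765*log(t - 3) - 117*log(t - 1) + log(t**2 + 4) + 406*atan(t/2))/390] = (5*t**3 + 3*t**2 - 5*t + 6)/(3*t**4 - 12*t**3 + 21*t**2 - 48*t + 36), which equals f(t).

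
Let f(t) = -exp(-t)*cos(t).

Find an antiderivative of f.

An antiderivative is F(t) = (-sin(t) + cos(t))*exp(-t)/2.

Any candidate F(t) must reproduce f(t) exactly when differentiated.
Check: d/dt[(-sin(t) + cos(t))*exp(-t)/2] = -exp(-t)*cos(t) = f(t).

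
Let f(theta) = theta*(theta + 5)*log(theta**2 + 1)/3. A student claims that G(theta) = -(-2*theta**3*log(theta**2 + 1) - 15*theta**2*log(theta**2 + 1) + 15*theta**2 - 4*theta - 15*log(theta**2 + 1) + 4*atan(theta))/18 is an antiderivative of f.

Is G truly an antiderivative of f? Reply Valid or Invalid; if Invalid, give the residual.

Invalid: d/dtheta[G] - f = 2*theta**2/9, which is not 0.

d/dtheta[G] = theta**2*log(theta**2 + 1)/3 + 2*theta**2/9 + 5*theta*log(theta**2 + 1)/3
d/dtheta[G] - f(theta) = 2*theta**2/9 != 0.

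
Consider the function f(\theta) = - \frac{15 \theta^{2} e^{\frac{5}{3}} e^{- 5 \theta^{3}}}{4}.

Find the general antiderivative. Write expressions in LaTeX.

The substitution u = \frac{5}{3} - 5 \theta^{3} works: f is exactly (dF/du)*(du/d\theta) for that inner function.
Check: d/d\theta[\frac{e^{\frac{5}{3}} e^{- 5 \theta^{3}}}{4}] = - \frac{15 \theta^{2} e^{\frac{5}{3}} e^{- 5 \theta^{3}}}{4} = f(\theta).

F(\theta) = \frac{e^{\frac{5}{3}} e^{- 5 \theta^{3}}}{4} + C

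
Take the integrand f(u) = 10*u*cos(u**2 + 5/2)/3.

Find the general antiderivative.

The substitution w = u**2 + 5/2 works: f is exactly (dF/dw)*(dw/du) for that inner function.
Check: d/du[5*sin(u**2 + 5/2)/3] = 10*u*cos(u**2 + 5/2)/3 = f(u).

F(u) = 5*sin(u**2 + 5/2)/3 + C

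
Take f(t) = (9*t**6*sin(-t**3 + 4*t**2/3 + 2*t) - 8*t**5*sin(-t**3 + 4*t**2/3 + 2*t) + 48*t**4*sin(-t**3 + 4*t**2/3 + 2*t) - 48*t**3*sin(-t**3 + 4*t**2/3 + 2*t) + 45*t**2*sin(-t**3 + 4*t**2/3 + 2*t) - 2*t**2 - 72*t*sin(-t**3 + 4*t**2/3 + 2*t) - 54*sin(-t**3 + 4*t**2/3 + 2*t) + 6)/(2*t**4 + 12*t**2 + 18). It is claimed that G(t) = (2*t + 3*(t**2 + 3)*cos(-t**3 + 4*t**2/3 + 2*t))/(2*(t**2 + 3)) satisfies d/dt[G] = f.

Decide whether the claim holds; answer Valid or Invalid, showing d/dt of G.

d/dt[G] = (9*t**6*sin(-t**3 + 4*t**2/3 + 2*t) - 8*t**5*sin(-t**3 + 4*t**2/3 + 2*t) + 48*t**4*sin(-t**3 + 4*t**2/3 + 2*t) - 48*t**3*sin(-t**3 + 4*t**2/3 + 2*t) + 45*t**2*sin(-t**3 + 4*t**2/3 + 2*t) - 2*t**2 - 72*t*sin(-t**3 + 4*t**2/3 + 2*t) - 54*sin(-t**3 + 4*t**2/3 + 2*t) + 6)/(2*t**4 + 12*t**2 + 18)
This equals f(t) exactly, so the claim holds.

Valid - differentiating G returns exactly f.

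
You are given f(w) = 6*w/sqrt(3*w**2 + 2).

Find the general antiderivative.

F(w) = 2*sqrt(3*w**2 + 2) + C

f matches the chain-rule pattern g'(h)*h' with inner function h(w) = 3*w**2 + 2; substituting u = h(w) collapses the integral.
Check: d/dw[2*sqrt(3*w**2 + 2)] = 6*w/sqrt(3*w**2 + 2) = f(w).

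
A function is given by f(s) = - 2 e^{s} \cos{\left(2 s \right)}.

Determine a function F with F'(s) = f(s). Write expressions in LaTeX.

Any candidate F(s) must reproduce f(s) exactly when differentiated.
Check: d/ds[- \frac{2 \left(2 \sin{\left(2 s \right)} + \cos{\left(2 s \right)}\right) e^{s}}{5}] = - 2 e^{s} \cos{\left(2 s \right)} = f(s).

An antiderivative is F(s) = - \frac{2 \left(2 \sin{\left(2 s \right)} + \cos{\left(2 s \right)}\right) e^{s}}{5}.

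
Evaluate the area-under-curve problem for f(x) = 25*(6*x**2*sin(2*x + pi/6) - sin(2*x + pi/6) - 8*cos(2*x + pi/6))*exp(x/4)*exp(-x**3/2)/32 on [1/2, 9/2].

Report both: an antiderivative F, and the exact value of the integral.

Antiderivative: F(x) = -25*exp(-x**3/2 + x/4)*sin(2*x + pi/6)/8; value = -25*exp(-711/16)*sin(pi/6 + 9)/8 + 25*exp(1/16)*sin(pi/6 + 1)/8

f has the shape u'v + uv' for u = -25*exp(-x**3/2 + x/4)/8 and v = sin(2*x + pi/6) — it is the derivative of the product u*v.
F(x) = -25*exp(-x**3/2 + x/4)*sin(2*x + pi/6)/8 is an antiderivative of f.
Check: d/dx[-25*exp(-x**3/2 + x/4)*sin(2*x + pi/6)/8] = 75*x**2*exp(x/4)*exp(-x**3/2)*sin(2*x + pi/6)/16 - 25*exp(x/4)*exp(-x**3/2)*sin(2*x + pi/6)/32 - 25*exp(x/4)*exp(-x**3/2)*cos(2*x + pi/6)/4, which equals f(x).
F(9/2) = -25*exp(-711/16)*sin(pi/6 + 9)/8; F(1/2) = -25*exp(1/16)*sin(pi/6 + 1)/8.
Integral = F(9/2) - F(1/2) = -25*exp(-711/16)*sin(pi/6 + 9)/8 + 25*exp(1/16)*sin(pi/6 + 1)/8.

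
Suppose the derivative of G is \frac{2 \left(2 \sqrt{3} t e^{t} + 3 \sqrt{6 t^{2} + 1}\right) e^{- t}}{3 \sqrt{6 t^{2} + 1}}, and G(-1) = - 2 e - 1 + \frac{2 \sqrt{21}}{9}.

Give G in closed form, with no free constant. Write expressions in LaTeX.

G(t) = \frac{\left(2 \sqrt{3} \sqrt{6 t^{2} + 1} e^{t} - 9 e^{t} - 18\right) e^{- t}}{9}

Recover the given G'(t) by differentiating a candidate G(t); any mismatch rules it out.
A general antiderivative is \frac{2 \sqrt{2 t^{2} + \frac{1}{3}}}{3} - 2 e^{- t} + C.
The condition gives C = - 2 e - 1 + \frac{2 \sqrt{21}}{9} - (- 2 e + \frac{2 \sqrt{21}}{9}) = -1.
So G(t) = \frac{\left(2 \sqrt{3} \sqrt{6 t^{2} + 1} e^{t} - 9 e^{t} - 18\right) e^{- t}}{9}.
Check: d/dt[\frac{\left(2 \sqrt{3} \sqrt{6 t^{2} + 1} e^{t} - 9 e^{t} - 18\right) e^{- t}}{9}] = \frac{\left(4 \sqrt{3} t e^{t} + 6 \sqrt{6 t^{2} + 1}\right) e^{- t}}{3 \sqrt{6 t^{2} + 1}}, which equals G'(t).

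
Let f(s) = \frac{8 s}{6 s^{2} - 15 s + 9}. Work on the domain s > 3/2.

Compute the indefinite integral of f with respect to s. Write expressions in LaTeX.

F(s) = 4 \log{\left(s - \frac{3}{2} \right)} - \frac{8 \log{\left(s - 1 \right)}}{3} + C

The denominator factors as 3 \left(s - 1\right) \left(2 s - 3\right); partial fractions split f into directly integrable pieces: \frac{8}{2 s - 3} - \frac{8}{3 \left(s - 1\right)}.
Check: d/ds[4 \log{\left(s - \frac{3}{2} \right)} - \frac{8 \log{\left(s - 1 \right)}}{3}] = \frac{8 s}{6 s^{2} - 15 s + 9} = f(s).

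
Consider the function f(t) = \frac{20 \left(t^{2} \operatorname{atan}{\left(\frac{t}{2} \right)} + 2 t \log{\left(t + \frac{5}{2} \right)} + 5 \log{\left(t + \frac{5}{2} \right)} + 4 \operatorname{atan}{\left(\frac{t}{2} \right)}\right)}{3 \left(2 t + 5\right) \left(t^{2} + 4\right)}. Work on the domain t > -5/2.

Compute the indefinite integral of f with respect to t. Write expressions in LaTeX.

F(t) = \frac{10 \log{\left(t + \frac{5}{2} \right)} \operatorname{atan}{\left(\frac{t}{2} \right)}}{3} + C

Recognize the product-rule pattern: f = u'v + uv' with u = \frac{10 \operatorname{atan}{\left(\frac{t}{2} \right)}}{3}, v = \log{\left(t + \frac{5}{2} \right)}, so integration by parts undoes it.
Check: d/dt[\frac{10 \log{\left(t + \frac{5}{2} \right)} \operatorname{atan}{\left(\frac{t}{2} \right)}}{3}] = \frac{20 t^{2} \operatorname{atan}{\left(\frac{t}{2} \right)} + 40 t \log{\left(t + \frac{5}{2} \right)} + 100 \log{\left(t + \frac{5}{2} \right)} + 80 \operatorname{atan}{\left(\frac{t}{2} \right)}}{6 t^{3} + 15 t^{2} + 24 t + 60}, which equals f(t).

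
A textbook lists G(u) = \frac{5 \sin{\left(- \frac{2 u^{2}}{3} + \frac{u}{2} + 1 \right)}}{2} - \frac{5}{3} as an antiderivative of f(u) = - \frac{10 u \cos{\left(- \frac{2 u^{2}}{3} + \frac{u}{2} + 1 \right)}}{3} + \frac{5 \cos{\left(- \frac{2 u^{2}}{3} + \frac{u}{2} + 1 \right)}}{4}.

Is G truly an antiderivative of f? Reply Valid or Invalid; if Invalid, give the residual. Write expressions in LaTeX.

Valid - the claim checks out under differentiation.

d/du[G] = - \frac{10 u \cos{\left(- \frac{2 u^{2}}{3} + \frac{u}{2} + 1 \right)}}{3} + \frac{5 \cos{\left(- \frac{2 u^{2}}{3} + \frac{u}{2} + 1 \right)}}{4}
This equals f(u) exactly, so the claim holds.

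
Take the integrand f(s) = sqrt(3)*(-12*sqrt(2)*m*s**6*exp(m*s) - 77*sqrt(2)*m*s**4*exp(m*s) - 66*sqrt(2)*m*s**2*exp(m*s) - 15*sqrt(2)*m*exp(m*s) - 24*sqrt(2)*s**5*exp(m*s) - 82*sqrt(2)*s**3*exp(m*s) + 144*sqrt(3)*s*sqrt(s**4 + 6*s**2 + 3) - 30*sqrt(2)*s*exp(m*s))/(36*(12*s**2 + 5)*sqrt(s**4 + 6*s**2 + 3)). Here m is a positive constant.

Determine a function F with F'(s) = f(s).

Check any antiderivative F(s) by computing F'(s) and comparing it with f(s).
Check: d/ds[-sqrt(2*s**4/3 + 4*s**2 + 2)*exp(m*s)/12 + log(4*s**2 + 5/3)/2] = (-12*sqrt(2)*m*s**6*exp(m*s) - 77*sqrt(2)*m*s**4*exp(m*s) - 66*sqrt(2)*m*s**2*exp(m*s) - 15*sqrt(2)*m*exp(m*s) - 24*sqrt(2)*s**5*exp(m*s) - 82*sqrt(2)*s**3*exp(m*s) + 144*sqrt(3)*s*sqrt(s**4 + 6*s**2 + 3) - 30*sqrt(2)*s*exp(m*s))/(144*sqrt(3)*s**2*sqrt(s**4 + 6*s**2 + 3) + 60*sqrt(3)*sqrt(s**4 + 6*s**2 + 3)), which equals f(s).

An antiderivative is F(s) = -sqrt(2*s**4/3 + 4*s**2 + 2)*exp(m*s)/12 + log(4*s**2 + 5/3)/2.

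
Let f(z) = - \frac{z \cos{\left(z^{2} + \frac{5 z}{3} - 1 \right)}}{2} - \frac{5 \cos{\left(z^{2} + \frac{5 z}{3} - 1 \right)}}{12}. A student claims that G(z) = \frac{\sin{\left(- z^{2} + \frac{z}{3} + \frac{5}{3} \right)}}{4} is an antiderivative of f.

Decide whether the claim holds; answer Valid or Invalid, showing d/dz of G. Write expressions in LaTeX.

d/dz[G] = - \frac{z \cos{\left(- z^{2} + \frac{z}{3} + \frac{5}{3} \right)}}{2} + \frac{\cos{\left(- z^{2} + \frac{z}{3} + \frac{5}{3} \right)}}{12}
d/dz[G] - f(z) = - \frac{z \cos{\left(- z^{2} + \frac{z}{3} + \frac{5}{3} \right)}}{2} + \frac{z \cos{\left(z^{2} + \frac{5 z}{3} - 1 \right)}}{2} + \frac{\cos{\left(- z^{2} + \frac{z}{3} + \frac{5}{3} \right)}}{12} + \frac{5 \cos{\left(z^{2} + \frac{5 z}{3} - 1 \right)}}{12} != 0.

Invalid: d/dz[G] - f = - \frac{z \cos{\left(- z^{2} + \frac{z}{3} + \frac{5}{3} \right)}}{2} + \frac{z \cos{\left(z^{2} + \frac{5 z}{3} - 1 \right)}}{2} + \frac{\cos{\left(- z^{2} + \frac{z}{3} + \frac{5}{3} \right)}}{12} + \frac{5 \cos{\left(z^{2} + \frac{5 z}{3} - 1 \right)}}{12}, which is not 0.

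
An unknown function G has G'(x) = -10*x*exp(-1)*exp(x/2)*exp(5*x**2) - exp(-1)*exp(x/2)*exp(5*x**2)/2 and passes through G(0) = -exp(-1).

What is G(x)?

The substitution u = 5*x**2 + x/2 - 1 works: G'(x) is exactly (dG/du)*(du/dx) for that inner function.
A general antiderivative is -exp(5*x**2 + x/2 - 1) + C.
The condition gives C = -exp(-1) - (-exp(-1)) = 0.
So G(x) = -exp(5*x**2 + x/2 - 1).
Check: d/dx[-exp(5*x**2 + x/2 - 1)] = -10*x*exp(-1)*exp(x/2)*exp(5*x**2) - exp(-1)*exp(x/2)*exp(5*x**2)/2 = G'(x).

G(x) = -exp(5*x**2 + x/2 - 1)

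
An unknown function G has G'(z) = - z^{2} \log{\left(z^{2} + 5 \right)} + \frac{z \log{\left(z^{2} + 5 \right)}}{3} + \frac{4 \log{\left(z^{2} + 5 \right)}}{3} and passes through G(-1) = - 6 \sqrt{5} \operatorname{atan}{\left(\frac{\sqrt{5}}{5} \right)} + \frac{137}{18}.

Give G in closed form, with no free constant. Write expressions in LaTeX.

G(z) = - \frac{z^{3} \log{\left(z^{2} + 5 \right)}}{3} + \frac{2 z^{3}}{9} + \frac{z^{2} \log{\left(z^{2} + 5 \right)}}{6} - \frac{z^{2}}{6} + \frac{4 z \log{\left(z^{2} + 5 \right)}}{3} - 6 z + \frac{5 \log{\left(z^{2} + 5 \right)}}{6} + 6 \sqrt{5} \operatorname{atan}{\left(\frac{\sqrt{5} z}{5} \right)} + 2

Integrate term by term and add the pieces.
A general antiderivative is \frac{2 z^{3}}{9} - \frac{z^{2}}{6} - 6 z + \left(- \frac{z^{3}}{3} + \frac{z^{2}}{6} + \frac{4 z}{3}\right) \log{\left(z^{2} + 5 \right)} + \frac{5 \log{\left(z^{2} + 5 \right)}}{6} + 6 \sqrt{5} \operatorname{atan}{\left(\frac{\sqrt{5} z}{5} \right)} + C.
The condition gives C = - 6 \sqrt{5} \operatorname{atan}{\left(\frac{\sqrt{5}}{5} \right)} + \frac{137}{18} - (- 6 \sqrt{5} \operatorname{atan}{\left(\frac{\sqrt{5}}{5} \right)} + \frac{101}{18}) = 2.
So G(z) = - \frac{z^{3} \log{\left(z^{2} + 5 \right)}}{3} + \frac{2 z^{3}}{9} + \frac{z^{2} \log{\left(z^{2} + 5 \right)}}{6} - \frac{z^{2}}{6} + \frac{4 z \log{\left(z^{2} + 5 \right)}}{3} - 6 z + \frac{5 \log{\left(z^{2} + 5 \right)}}{6} + 6 \sqrt{5} \operatorname{atan}{\left(\frac{\sqrt{5} z}{5} \right)} + 2.
Check: d/dz[- \frac{z^{3} \log{\left(z^{2} + 5 \right)}}{3} + \frac{2 z^{3}}{9} + \frac{z^{2} \log{\left(z^{2} + 5 \right)}}{6} - \frac{z^{2}}{6} + \frac{4 z \log{\left(z^{2} + 5 \right)}}{3} - 6 z + \frac{5 \log{\left(z^{2} + 5 \right)}}{6} + 6 \sqrt{5} \operatorname{atan}{\left(\frac{\sqrt{5} z}{5} \right)} + 2] = - z^{2} \log{\left(z^{2} + 5 \right)} + \frac{z \log{\left(z^{2} + 5 \right)}}{3} + \frac{4 \log{\left(z^{2} + 5 \right)}}{3} = G'(z).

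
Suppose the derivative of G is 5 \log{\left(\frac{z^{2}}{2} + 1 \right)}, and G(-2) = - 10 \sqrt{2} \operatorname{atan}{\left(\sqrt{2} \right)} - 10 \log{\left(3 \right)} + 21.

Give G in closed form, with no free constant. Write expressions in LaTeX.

G(z) = 5 z \log{\left(\frac{z^{2}}{2} + 1 \right)} - 10 z + 10 \sqrt{2} \operatorname{atan}{\left(\frac{\sqrt{2} z}{2} \right)} + 1

A candidate passes only if d/dz[G] lands on the given G'(z) exactly.
A general antiderivative is 5 z \log{\left(\frac{z^{2}}{2} + 1 \right)} - 10 z + 10 \sqrt{2} \operatorname{atan}{\left(\frac{\sqrt{2} z}{2} \right)} + C.
The condition gives C = - 10 \sqrt{2} \operatorname{atan}{\left(\sqrt{2} \right)} - 10 \log{\left(3 \right)} + 21 - (- 10 \sqrt{2} \operatorname{atan}{\left(\sqrt{2} \right)} - 10 \log{\left(3 \right)} + 20) = 1.
So G(z) = 5 z \log{\left(\frac{z^{2}}{2} + 1 \right)} - 10 z + 10 \sqrt{2} \operatorname{atan}{\left(\frac{\sqrt{2} z}{2} \right)} + 1.
Check: d/dz[5 z \log{\left(\frac{z^{2}}{2} + 1 \right)} - 10 z + 10 \sqrt{2} \operatorname{atan}{\left(\frac{\sqrt{2} z}{2} \right)} + 1] = 5 \log{\left(\frac{z^{2}}{2} + 1 \right)} = G'(z).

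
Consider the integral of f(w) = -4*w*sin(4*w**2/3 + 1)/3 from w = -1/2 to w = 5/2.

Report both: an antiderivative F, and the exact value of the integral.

f matches the chain-rule pattern g'(h)*h' with inner function h(w) = 4*w**2/3 + 1; substituting u = h(w) collapses the integral.
F(w) = cos(4*w**2/3 + 1)/2 is an antiderivative of f.
Check: d/dw[cos(4*w**2/3 + 1)/2] = -4*w*sin(4*w**2/3 + 1)/3 = f(w).
F(5/2) = cos(28/3)/2; F(-1/2) = cos(4/3)/2.
Integral = F(5/2) - F(-1/2) = cos(28/3)/2 - cos(4/3)/2.

Antiderivative: F(w) = cos(4*w**2/3 + 1)/2; value = cos(28/3)/2 - cos(4/3)/2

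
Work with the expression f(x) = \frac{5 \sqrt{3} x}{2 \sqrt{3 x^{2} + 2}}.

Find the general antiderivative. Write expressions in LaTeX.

F(x) = \frac{5 \sqrt{3} \sqrt{3 x^{2} + 2}}{6} + C

The substitution u = x^{2} + \frac{2}{3} works: f is exactly (dF/du)*(du/dx) for that inner function.
Check: d/dx[\frac{5 \sqrt{3} \sqrt{3 x^{2} + 2}}{6}] = \frac{5 \sqrt{3} x}{2 \sqrt{3 x^{2} + 2}} = f(x).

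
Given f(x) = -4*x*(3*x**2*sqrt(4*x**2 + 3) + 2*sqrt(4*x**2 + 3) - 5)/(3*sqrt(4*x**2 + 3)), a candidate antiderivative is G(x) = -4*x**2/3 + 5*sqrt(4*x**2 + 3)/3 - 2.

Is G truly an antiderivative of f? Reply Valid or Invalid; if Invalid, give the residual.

d/dx[G] = (-8*x*sqrt(4*x**2 + 3) + 20*x)/(3*sqrt(4*x**2 + 3))
d/dx[G] - f(x) = 4*x**3 != 0.

Invalid: d/dx[G] - f = 4*x**3, which is not 0.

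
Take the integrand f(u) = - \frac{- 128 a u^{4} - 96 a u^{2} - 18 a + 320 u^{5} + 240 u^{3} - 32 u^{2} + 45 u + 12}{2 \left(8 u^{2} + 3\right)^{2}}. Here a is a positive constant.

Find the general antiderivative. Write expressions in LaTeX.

Recover f(u) by differentiating a candidate F(u); any mismatch rules it out.
Check: d/du[a u - \frac{5 u^{2}}{4} - \frac{u}{4 u^{2} + \frac{3}{2}}] = \frac{128 a u^{4} + 96 a u^{2} + 18 a - 320 u^{5} - 240 u^{3} + 32 u^{2} - 45 u - 12}{128 u^{4} + 96 u^{2} + 18}, which equals f(u).

F(u) = a u - \frac{5 u^{2}}{4} - \frac{u}{4 u^{2} + \frac{3}{2}} + C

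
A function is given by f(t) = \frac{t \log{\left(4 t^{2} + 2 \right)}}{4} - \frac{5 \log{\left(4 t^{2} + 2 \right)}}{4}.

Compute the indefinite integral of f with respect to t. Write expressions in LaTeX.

The integrand splits into summands that can be handled one at a time.
Check: d/dt[\frac{t^{2} \log{\left(2 t^{2} + 1 \right)}}{8} - \frac{t^{2}}{8} + \frac{t^{2} \log{\left(2 \right)}}{8} - \frac{5 t \log{\left(2 t^{2} + 1 \right)}}{4} - \frac{5 t \log{\left(2 \right)}}{4} + \frac{5 t}{2} + \frac{\log{\left(t^{2} + \frac{1}{2} \right)}}{16} - \frac{5 \sqrt{2} \operatorname{atan}{\left(\sqrt{2} t \right)}}{4}] = \frac{t \log{\left(2 t^{2} + 1 \right)}}{4} + \frac{t \log{\left(2 \right)}}{4} - \frac{5 \log{\left(2 t^{2} + 1 \right)}}{4} - \frac{5 \log{\left(2 \right)}}{4}, which equals f(t).

F(t) = \frac{t^{2} \log{\left(2 t^{2} + 1 \right)}}{8} - \frac{t^{2}}{8} + \frac{t^{2} \log{\left(2 \right)}}{8} - \frac{5 t \log{\left(2 t^{2} + 1 \right)}}{4} - \frac{5 t \log{\left(2 \right)}}{4} + \frac{5 t}{2} + \frac{\log{\left(t^{2} + \frac{1}{2} \right)}}{16} - \frac{5 \sqrt{2} \operatorname{atan}{\left(\sqrt{2} t \right)}}{4} + C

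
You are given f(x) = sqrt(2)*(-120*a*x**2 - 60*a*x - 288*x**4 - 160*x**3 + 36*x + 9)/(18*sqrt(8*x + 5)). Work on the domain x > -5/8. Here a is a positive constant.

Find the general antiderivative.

F(x) = -2*a*x**2*sqrt(4*x + 5/2)/3 - 8*x**4*sqrt(4*x + 5/2)/9 + x*sqrt(4*x + 5/2)/3 - sqrt(4*x + 5/2)/6 + C

Recognize the product-rule pattern: f = u'v + uv' with u = 2*sqrt(4*x + 5/2)/3, v = -a*x**2 - 4*x**4/3 + x/2 - 1/4, so integration by parts undoes it.
Check: d/dx[-2*a*x**2*sqrt(4*x + 5/2)/3 - 8*x**4*sqrt(4*x + 5/2)/9 + x*sqrt(4*x + 5/2)/3 - sqrt(4*x + 5/2)/6] = sqrt(2)*(-120*a*x**2 - 60*a*x - 288*x**4 - 160*x**3 + 36*x + 9)/(18*sqrt(8*x + 5)) = f(x).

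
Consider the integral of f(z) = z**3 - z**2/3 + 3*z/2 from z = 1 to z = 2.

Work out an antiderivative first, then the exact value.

The integrand splits into summands that can be handled one at a time.
F(z) = z**4/4 - z**3/9 + 3*z**2/4 is an antiderivative of f.
Check: d/dz[z**4/4 - z**3/9 + 3*z**2/4] = z**3 - z**2/3 + 3*z/2 = f(z).
F(2) = 55/9; F(1) = 8/9.
Integral = F(2) - F(1) = 47/9.

Antiderivative: F(z) = z**4/4 - z**3/9 + 3*z**2/4; value = 47/9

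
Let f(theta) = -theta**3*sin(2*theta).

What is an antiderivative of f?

An antiderivative is F(theta) = theta**3*cos(2*theta)/2 - 3*theta**2*sin(2*theta)/4 - 3*theta*cos(2*theta)/4 + 3*sin(2*theta)/8.

An antiderivative F(theta) passes only if d/dtheta[F] lands on f(theta) exactly.
Check: d/dtheta[theta**3*cos(2*theta)/2 - 3*theta**2*sin(2*theta)/4 - 3*theta*cos(2*theta)/4 + 3*sin(2*theta)/8] = -theta**3*sin(2*theta) = f(theta).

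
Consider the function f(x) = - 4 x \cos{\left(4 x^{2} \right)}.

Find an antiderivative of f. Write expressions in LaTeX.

An antiderivative is F(x) = - \frac{\sin{\left(4 x^{2} \right)}}{2}.

The substitution u = 4 x^{2} works: f is exactly (dF/du)*(du/dx) for that inner function.
Check: d/dx[- \frac{\sin{\left(4 x^{2} \right)}}{2}] = - 4 x \cos{\left(4 x^{2} \right)} = f(x).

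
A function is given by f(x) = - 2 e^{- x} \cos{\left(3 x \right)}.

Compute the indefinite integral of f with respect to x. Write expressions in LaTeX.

F(x) = - \frac{3 e^{- x} \sin{\left(3 x \right)}}{5} + \frac{e^{- x} \cos{\left(3 x \right)}}{5} + C

Any candidate F(x) must reproduce f(x) exactly when differentiated.
Check: d/dx[- \frac{3 e^{- x} \sin{\left(3 x \right)}}{5} + \frac{e^{- x} \cos{\left(3 x \right)}}{5}] = - 2 e^{- x} \cos{\left(3 x \right)} = f(x).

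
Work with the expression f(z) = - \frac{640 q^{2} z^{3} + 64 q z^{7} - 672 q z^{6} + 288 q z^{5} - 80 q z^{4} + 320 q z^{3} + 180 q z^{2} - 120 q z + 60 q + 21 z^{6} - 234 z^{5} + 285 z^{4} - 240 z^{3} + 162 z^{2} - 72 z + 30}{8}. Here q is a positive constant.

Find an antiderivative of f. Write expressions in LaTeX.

An antiderivative is F(z) = - 20 q^{2} z^{4} - q z^{8} + 12 q z^{7} - 6 q z^{6} + 2 q z^{5} - 10 q z^{4} - \frac{15 q z^{3}}{2} + \frac{15 q z^{2}}{2} - \frac{15 q z}{2} - \frac{3 z^{7}}{8} + \frac{39 z^{6}}{8} - \frac{57 z^{5}}{8} + \frac{15 z^{4}}{2} - \frac{27 z^{3}}{4} + \frac{9 z^{2}}{2} - \frac{15 z}{4}.

Recognize the product-rule pattern: f = u'v + uv' with u = 4 q z^{3} + \frac{3 z^{2}}{2} - \frac{3 z}{2} + \frac{3}{2}, v = - 5 q z - \frac{z^{5}}{4} + 3 z^{4} - \frac{3 z^{3}}{2} + \frac{z^{2}}{2} - \frac{5 z}{2}, so integration by parts undoes it.
Check: d/dz[- 20 q^{2} z^{4} - q z^{8} + 12 q z^{7} - 6 q z^{6} + 2 q z^{5} - 10 q z^{4} - \frac{15 q z^{3}}{2} + \frac{15 q z^{2}}{2} - \frac{15 q z}{2} - \frac{3 z^{7}}{8} + \frac{39 z^{6}}{8} - \frac{57 z^{5}}{8} + \frac{15 z^{4}}{2} - \frac{27 z^{3}}{4} + \frac{9 z^{2}}{2} - \frac{15 z}{4}] = - 80 q^{2} z^{3} - 8 q z^{7} + 84 q z^{6} - 36 q z^{5} + 10 q z^{4} - 40 q z^{3} - \frac{45 q z^{2}}{2} + 15 q z - \frac{15 q}{2} - \frac{21 z^{6}}{8} + \frac{117 z^{5}}{4} - \frac{285 z^{4}}{8} + 30 z^{3} - \frac{81 z^{2}}{4} + 9 z - \frac{15}{4}, which equals f(z).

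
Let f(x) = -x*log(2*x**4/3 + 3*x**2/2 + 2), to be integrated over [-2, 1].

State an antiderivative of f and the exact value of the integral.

Whatever form F(x) takes, F'(x) = f(x) is non-negotiable.
F(x) = -x**2*log(2*x**4/3 + 3*x**2/2 + 2)/2 + x**2 - 9*log(x**4 + 9*x**2/4 + 3)/16 - sqrt(111)*atan(8*sqrt(111)*x**2/111 + 3*sqrt(111)/37)/8 is an antiderivative of f.
Check: d/dx[-x**2*log(2*x**4/3 + 3*x**2/2 + 2)/2 + x**2 - 9*log(x**4 + 9*x**2/4 + 3)/16 - sqrt(111)*atan(8*sqrt(111)*x**2/111 + 3*sqrt(111)/37)/8] = -x*log(2*x**4/3 + 3*x**2/2 + 2) = f(x).
F(1) = -sqrt(111)*atan(17*sqrt(111)/111)/8 - 9*log(25/4)/16 - log(25/6)/2 + 1; F(-2) = -2*log(56/3) - 9*log(28)/16 - sqrt(111)*atan(41*sqrt(111)/111)/8 + 4.
Integral = F(1) - F(-2) = -3 - sqrt(111)*atan(17*sqrt(111)/111)/8 - 9*log(25/4)/16 - log(25/6)/2 + sqrt(111)*atan(41*sqrt(111)/111)/8 + 9*log(28)/16 + 2*log(56/3).

Antiderivative: F(x) = -x**2*log(2*x**4/3 + 3*x**2/2 + 2)/2 + x**2 - 9*log(x**4 + 9*x**2/4 + 3)/16 - sqrt(111)*atan(8*sqrt(111)*x**2/111 + 3*sqrt(111)/37)/8; value = -3 - sqrt(111)*atan(17*sqrt(111)/111)/8 - 9*log(25/4)/16 - log(25/6)/2 + sqrt(111)*atan(41*sqrt(111)/111)/8 + 9*log(28)/16 + 2*log(56/3)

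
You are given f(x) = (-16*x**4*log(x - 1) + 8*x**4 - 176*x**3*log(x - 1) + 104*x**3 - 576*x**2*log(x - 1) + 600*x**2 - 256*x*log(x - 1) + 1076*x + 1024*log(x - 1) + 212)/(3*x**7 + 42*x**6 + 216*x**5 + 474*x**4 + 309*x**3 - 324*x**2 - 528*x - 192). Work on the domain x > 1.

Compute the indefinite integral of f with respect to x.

Recognize the product-rule pattern: f = u'v + uv' with u = 4/(x + 1)**2, v = 2*log(x - 1)/3 - 5/(2*(x + 4)**2), so integration by parts undoes it.
Check: d/dx[2*(4*x**2*log(x - 1) + 32*x*log(x - 1) + 64*log(x - 1) - 15)/(3*(x + 1)**2*(x + 4)**2)] = (-16*x**4*log(x - 1) + 8*x**4 - 176*x**3*log(x - 1) + 104*x**3 - 576*x**2*log(x - 1) + 600*x**2 - 256*x*log(x - 1) + 1076*x + 1024*log(x - 1) + 212)/(3*x**7 + 42*x**6 + 216*x**5 + 474*x**4 + 309*x**3 - 324*x**2 - 528*x - 192) = f(x).

F(x) = 2*(4*x**2*log(x - 1) + 32*x*log(x - 1) + 64*log(x - 1) - 15)/(3*(x + 1)**2*(x + 4)**2) + C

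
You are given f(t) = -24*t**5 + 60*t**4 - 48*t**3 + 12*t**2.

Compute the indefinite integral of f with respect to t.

f matches the chain-rule pattern g'(h)*h' with inner function h(t) = -t**2 + t; substituting u = h(t) collapses the integral.
Check: d/dt[-4*t**6 + 12*t**5 - 12*t**4 + 4*t**3] = -24*t**5 + 60*t**4 - 48*t**3 + 12*t**2 = f(t).

F(t) = -4*t**6 + 12*t**5 - 12*t**4 + 4*t**3 + C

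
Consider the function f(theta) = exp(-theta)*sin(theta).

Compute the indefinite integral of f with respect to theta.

F(theta) = -exp(-theta)*sin(theta)/2 - exp(-theta)*cos(theta)/2 + C

Recover f(theta) by differentiating a candidate F(theta); any mismatch rules it out.
Check: d/dtheta[-exp(-theta)*sin(theta)/2 - exp(-theta)*cos(theta)/2] = exp(-theta)*sin(theta) = f(theta).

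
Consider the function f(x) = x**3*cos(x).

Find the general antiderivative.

A first test for any F(x): its x-derivative must equal f(x) identically.
Check: d/dx[x**3*sin(x) + 3*x**2*cos(x) - 6*x*sin(x) - 6*cos(x)] = x**3*cos(x) = f(x).

F(x) = x**3*sin(x) + 3*x**2*cos(x) - 6*x*sin(x) - 6*cos(x) + C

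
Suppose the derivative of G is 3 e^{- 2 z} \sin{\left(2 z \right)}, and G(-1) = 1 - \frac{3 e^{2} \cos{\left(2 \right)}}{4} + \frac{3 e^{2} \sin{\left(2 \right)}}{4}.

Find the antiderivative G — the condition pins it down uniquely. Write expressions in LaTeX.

G(z) = \frac{\left(4 e^{2 z} - 3 \sin{\left(2 z \right)} - 3 \cos{\left(2 z \right)}\right) e^{- 2 z}}{4}

Recover the given G'(z) by differentiating a candidate G(z); any mismatch rules it out.
A general antiderivative is - \frac{3 e^{- 2 z} \sin{\left(2 z \right)}}{4} - \frac{3 e^{- 2 z} \cos{\left(2 z \right)}}{4} + C.
The condition gives C = 1 - \frac{3 e^{2} \cos{\left(2 \right)}}{4} + \frac{3 e^{2} \sin{\left(2 \right)}}{4} - (- \frac{3 e^{2} \cos{\left(2 \right)}}{4} + \frac{3 e^{2} \sin{\left(2 \right)}}{4}) = 1.
So G(z) = \frac{\left(4 e^{2 z} - 3 \sin{\left(2 z \right)} - 3 \cos{\left(2 z \right)}\right) e^{- 2 z}}{4}.
Check: d/dz[\frac{\left(4 e^{2 z} - 3 \sin{\left(2 z \right)} - 3 \cos{\left(2 z \right)}\right) e^{- 2 z}}{4}] = 3 e^{- 2 z} \sin{\left(2 z \right)} = G'(z).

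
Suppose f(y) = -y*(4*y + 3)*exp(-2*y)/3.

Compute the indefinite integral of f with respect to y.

F(y) = (8*y**2 + 14*y + 7)*exp(-2*y)/12 + C

Recognize the product-rule pattern: f = u'v + uv' with u = 2*y**2/3 + 7*y/6 + 7/12, v = exp(-2*y), so integration by parts undoes it.
Check: d/dy[(8*y**2 + 14*y + 7)*exp(-2*y)/12] = (-4*y**2 - 3*y)*exp(-2*y)/3, which equals f(y).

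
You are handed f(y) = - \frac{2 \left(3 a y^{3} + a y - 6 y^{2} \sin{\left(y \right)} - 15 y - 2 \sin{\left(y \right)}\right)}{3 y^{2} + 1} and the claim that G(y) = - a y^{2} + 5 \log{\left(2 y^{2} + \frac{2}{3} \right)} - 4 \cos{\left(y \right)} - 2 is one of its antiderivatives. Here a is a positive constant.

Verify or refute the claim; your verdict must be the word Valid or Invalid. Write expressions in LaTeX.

Valid - the claim checks out under differentiation.

d/dy[G] = \frac{- 6 a y^{3} - 2 a y + 12 y^{2} \sin{\left(y \right)} + 30 y + 4 \sin{\left(y \right)}}{3 y^{2} + 1}
This equals f(y) exactly, so the claim holds.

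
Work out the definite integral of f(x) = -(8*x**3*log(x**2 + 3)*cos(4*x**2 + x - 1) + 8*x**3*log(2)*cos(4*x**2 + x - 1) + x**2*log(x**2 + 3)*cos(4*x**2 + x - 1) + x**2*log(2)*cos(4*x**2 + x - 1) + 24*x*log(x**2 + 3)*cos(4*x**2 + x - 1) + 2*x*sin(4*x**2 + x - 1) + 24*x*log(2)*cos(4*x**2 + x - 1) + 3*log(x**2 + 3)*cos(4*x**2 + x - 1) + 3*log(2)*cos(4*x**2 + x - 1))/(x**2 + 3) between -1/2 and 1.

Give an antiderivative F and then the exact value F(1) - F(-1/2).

Recognize the product-rule pattern: f = u'v + uv' with u = -log(2*x**2 + 6), v = sin(4*x**2 + x - 1), so integration by parts undoes it.
F(x) = -log(x**2 + 3)*sin(4*x**2 + x - 1) - log(2)*sin(4*x**2 + x - 1) is an antiderivative of f.
Check: d/dx[-log(x**2 + 3)*sin(4*x**2 + x - 1) - log(2)*sin(4*x**2 + x - 1)] = (-8*x**3*log(x**2 + 3)*cos(4*x**2 + x - 1) - 8*x**3*log(2)*cos(4*x**2 + x - 1) - x**2*log(x**2 + 3)*cos(4*x**2 + x - 1) - x**2*log(2)*cos(4*x**2 + x - 1) - 24*x*log(x**2 + 3)*cos(4*x**2 + x - 1) - 2*x*sin(4*x**2 + x - 1) - 24*x*log(2)*cos(4*x**2 + x - 1) - 3*log(x**2 + 3)*cos(4*x**2 + x - 1) - 3*log(2)*cos(4*x**2 + x - 1))/(x**2 + 3), which equals f(x).
F(1) = -log(2)*sin(4) - log(4)*sin(4); F(-1/2) = log(2)*sin(1/2) + log(13/4)*sin(1/2).
Integral = F(1) - F(-1/2) = -log(13/2)*sin(1/2) - log(8)*sin(4).

Antiderivative: F(x) = -log(x**2 + 3)*sin(4*x**2 + x - 1) - log(2)*sin(4*x**2 + x - 1); value = -log(13/2)*sin(1/2) - log(8)*sin(4)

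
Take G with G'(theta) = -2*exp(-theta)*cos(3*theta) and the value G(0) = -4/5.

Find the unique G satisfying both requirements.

G(theta) = (-5*exp(theta) - 3*sin(3*theta) + cos(3*theta))*exp(-theta)/5

Differentiate the proposed G(theta) back; it has to land on the given G'(theta).
A general antiderivative is -3*exp(-theta)*sin(3*theta)/5 + exp(-theta)*cos(3*theta)/5 + C.
The condition gives C = -4/5 - (1/5) = -1.
So G(theta) = (-5*exp(theta) - 3*sin(3*theta) + cos(3*theta))*exp(-theta)/5.
Check: d/dtheta[(-5*exp(theta) - 3*sin(3*theta) + cos(3*theta))*exp(-theta)/5] = -2*exp(-theta)*cos(3*theta) = G'(theta).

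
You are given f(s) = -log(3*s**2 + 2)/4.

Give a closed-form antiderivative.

An antiderivative is F(s) = -s*log(3*s**2 + 2)/4 + s/2 - sqrt(6)*atan(sqrt(6)*s/2)/6.

Recover f(s) by differentiating a candidate F(s); any mismatch rules it out.
Check: d/ds[-s*log(3*s**2 + 2)/4 + s/2 - sqrt(6)*atan(sqrt(6)*s/2)/6] = -log(3*s**2 + 2)/4 = f(s).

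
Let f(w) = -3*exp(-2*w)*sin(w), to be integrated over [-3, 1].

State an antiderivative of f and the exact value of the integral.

Differentiate the proposed F(w) back; it has to land on f(w) exactly.
F(w) = 3*(2*sin(w) + cos(w))*exp(-2*w)/5 is an antiderivative of f.
Check: d/dw[3*(2*sin(w) + cos(w))*exp(-2*w)/5] = -3*exp(-2*w)*sin(w) = f(w).
F(1) = 3*exp(-2)*cos(1)/5 + 6*exp(-2)*sin(1)/5; F(-3) = 3*exp(6)*cos(3)/5 - 6*exp(6)*sin(3)/5.
Integral = F(1) - F(-3) = 3*exp(-2)*cos(1)/5 + 6*exp(-2)*sin(1)/5 + 6*exp(6)*sin(3)/5 - 3*exp(6)*cos(3)/5.

Antiderivative: F(w) = 3*(2*sin(w) + cos(w))*exp(-2*w)/5; value = 3*exp(-2)*cos(1)/5 + 6*exp(-2)*sin(1)/5 + 6*exp(6)*sin(3)/5 - 3*exp(6)*cos(3)/5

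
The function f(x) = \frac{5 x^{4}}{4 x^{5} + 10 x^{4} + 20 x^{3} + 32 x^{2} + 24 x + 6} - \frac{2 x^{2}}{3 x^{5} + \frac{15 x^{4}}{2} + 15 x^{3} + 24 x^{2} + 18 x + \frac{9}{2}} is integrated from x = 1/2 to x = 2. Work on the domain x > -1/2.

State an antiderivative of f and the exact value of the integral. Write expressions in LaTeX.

Factor the denominator (6 \left(x + 1\right)^{2} \left(2 x + 1\right) \left(x^{2} + 3\right)) and decompose: f = \frac{53 \left(x - 7\right)}{208 \left(x^{2} + 3\right)} - \frac{17}{78 \left(2 x + 1\right)} + \frac{53}{48 \left(x + 1\right)} - \frac{7}{24 \left(x + 1\right)^{2}}; each piece integrates to a log, atan, or power term.
F(x) = - \frac{136 x \log{\left(x + \frac{1}{2} \right)} - 1378 x \log{\left(x + 1 \right)} - 159 x \log{\left(x^{2} + 3 \right)} + 742 \sqrt{3} x \operatorname{atan}{\left(\frac{\sqrt{3} x}{3} \right)} + 136 \log{\left(x + \frac{1}{2} \right)} - 1378 \log{\left(x + 1 \right)} - 159 \log{\left(x^{2} + 3 \right)} + 742 \sqrt{3} \operatorname{atan}{\left(\frac{\sqrt{3} x}{3} \right)} - 364}{1248 \left(x + 1\right)} is an antiderivative of f.
Check: d/dx[- \frac{136 x \log{\left(x + \frac{1}{2} \right)} - 1378 x \log{\left(x + 1 \right)} - 159 x \log{\left(x^{2} + 3 \right)} + 742 \sqrt{3} x \operatorname{atan}{\left(\frac{\sqrt{3} x}{3} \right)} + 136 \log{\left(x + \frac{1}{2} \right)} - 1378 \log{\left(x + 1 \right)} - 159 \log{\left(x^{2} + 3 \right)} + 742 \sqrt{3} \operatorname{atan}{\left(\frac{\sqrt{3} x}{3} \right)} - 364}{1248 \left(x + 1\right)}] = \frac{15 x^{4} - 8 x^{2}}{12 x^{5} + 30 x^{4} + 60 x^{3} + 96 x^{2} + 72 x + 18}, which equals f(x).
F(2) = - \frac{371 \sqrt{3} \operatorname{atan}{\left(\frac{2 \sqrt{3}}{3} \right)}}{624} - \frac{17 \log{\left(\frac{5}{2} \right)}}{156} + \frac{7}{72} + \frac{53 \log{\left(7 \right)}}{416} + \frac{53 \log{\left(3 \right)}}{48}; F(1/2) = - \frac{371 \sqrt{3} \operatorname{atan}{\left(\frac{\sqrt{3}}{6} \right)}}{624} + \frac{53 \log{\left(\frac{13}{4} \right)}}{416} + \frac{7}{36} + \frac{53 \log{\left(\frac{3}{2} \right)}}{48}.
Integral = F(2) - F(1/2) = - \frac{371 \sqrt{3} \operatorname{atan}{\left(\frac{2 \sqrt{3}}{3} \right)}}{624} - \frac{53 \log{\left(\frac{3}{2} \right)}}{48} - \frac{53 \log{\left(\frac{13}{4} \right)}}{416} - \frac{17 \log{\left(\frac{5}{2} \right)}}{156} - \frac{7}{72} + \frac{53 \log{\left(7 \right)}}{416} + \frac{371 \sqrt{3} \operatorname{atan}{\left(\frac{\sqrt{3}}{6} \right)}}{624} + \frac{53 \log{\left(3 \right)}}{48}.

Antiderivative: F(x) = - \frac{136 x \log{\left(x + \frac{1}{2} \right)} - 1378 x \log{\left(x + 1 \right)} - 159 x \log{\left(x^{2} + 3 \right)} + 742 \sqrt{3} x \operatorname{atan}{\left(\frac{\sqrt{3} x}{3} \right)} + 136 \log{\left(x + \frac{1}{2} \right)} - 1378 \log{\left(x + 1 \right)} - 159 \log{\left(x^{2} + 3 \right)} + 742 \sqrt{3} \operatorname{atan}{\left(\frac{\sqrt{3} x}{3} \right)} - 364}{1248 \left(x + 1\right)}; value = - \frac{371 \sqrt{3} \operatorname{atan}{\left(\frac{2 \sqrt{3}}{3} \right)}}{624} - \frac{53 \log{\left(\frac{3}{2} \right)}}{48} - \frac{53 \log{\left(\frac{13}{4} \right)}}{416} - \frac{17 \log{\left(\frac{5}{2} \right)}}{156} - \frac{7}{72} + \frac{53 \log{\left(7 \right)}}{416} + \frac{371 \sqrt{3} \operatorname{atan}{\left(\frac{\sqrt{3}}{6} \right)}}{624} + \frac{53 \log{\left(3 \right)}}{48}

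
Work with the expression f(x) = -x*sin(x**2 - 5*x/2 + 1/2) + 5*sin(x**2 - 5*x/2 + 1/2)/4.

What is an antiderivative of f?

f matches the chain-rule pattern g'(h)*h' with inner function h(x) = x**2 - 5*x/2 + 1/2; substituting u = h(x) collapses the integral.
Check: d/dx[cos(x**2 - 5*x/2 + 1/2)/2] = -x*sin(x**2 - 5*x/2 + 1/2) + 5*sin(x**2 - 5*x/2 + 1/2)/4 = f(x).

An antiderivative is F(x) = cos(x**2 - 5*x/2 + 1/2)/2.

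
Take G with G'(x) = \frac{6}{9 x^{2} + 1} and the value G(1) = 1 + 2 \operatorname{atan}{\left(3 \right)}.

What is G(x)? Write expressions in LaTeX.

G(x) = 2 \operatorname{atan}{\left(3 x \right)} + 1

Check a candidate G(x) by differentiating: d/dx[G] must match the given G'(x).
A general antiderivative is 2 \operatorname{atan}{\left(3 x \right)} + C.
The condition gives C = 1 + 2 \operatorname{atan}{\left(3 \right)} - (2 \operatorname{atan}{\left(3 \right)}) = 1.
So G(x) = 2 \operatorname{atan}{\left(3 x \right)} + 1.
Check: d/dx[2 \operatorname{atan}{\left(3 x \right)} + 1] = \frac{6}{9 x^{2} + 1} = G'(x).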